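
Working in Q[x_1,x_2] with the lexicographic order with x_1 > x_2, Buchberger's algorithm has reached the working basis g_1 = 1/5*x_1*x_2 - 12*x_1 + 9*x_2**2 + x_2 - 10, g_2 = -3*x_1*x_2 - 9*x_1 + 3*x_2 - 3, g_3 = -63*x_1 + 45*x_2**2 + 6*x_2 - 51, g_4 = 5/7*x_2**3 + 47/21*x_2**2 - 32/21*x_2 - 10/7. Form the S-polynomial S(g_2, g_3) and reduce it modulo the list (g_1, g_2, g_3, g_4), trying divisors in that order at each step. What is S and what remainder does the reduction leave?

lcm(LM(g_2), LM(g_3)) = x_1*x_2.
S = (lcm/LT(g_2))·g_2 − (lcm/LT(g_3))·g_3 = 3*x_1 + 5/7*x_2**3 + 2/21*x_2**2 - 38/21*x_2 + 1.
Reduce S modulo (g_1, g_2, g_3, g_4) in that order:
  leading term x_1: subtract (-1/21)·g_3 from 3*x_1 + 5/7*x_2**3 + 2/21*x_2**2 - 38/21*x_2 + 1 → 5/7*x_2**3 + 47/21*x_2**2 - 32/21*x_2 - 10/7
  leading term x_2**3: subtract (1)·g_4 from 5/7*x_2**3 + 47/21*x_2**2 - 32/21*x_2 - 10/7 → 0
The remainder is 0, so this S-polynomial contributes no new basis element.

S(g_2, g_3) = 3*x_1 + 5/7*x_2**3 + 2/21*x_2**2 - 38/21*x_2 + 1; remainder on division = 0.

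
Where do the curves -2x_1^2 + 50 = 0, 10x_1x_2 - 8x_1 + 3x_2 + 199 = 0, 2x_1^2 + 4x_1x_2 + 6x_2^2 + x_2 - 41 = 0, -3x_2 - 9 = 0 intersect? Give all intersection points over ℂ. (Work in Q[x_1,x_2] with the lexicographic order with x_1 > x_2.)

Compute a lex Gröbner basis by Buchberger's algorithm.
f_1 = -2x_1^2 + 50, LT = x_1^2.
f_2 = 10x_1x_2 - 8x_1 + 3x_2 + 199, LT = x_1x_2.
f_3 = 2x_1^2 + 4x_1x_2 + 6x_2^2 + x_2 - 41, LT = x_1^2.
f_4 = -3x_2 - 9, LT = x_2.

S(f_1,f_2): lcm = x_1^2x_2. S = 4/5x_1^2 - 3/10x_1x_2 - 199/10x_1 - 25x_2.
  reduce S modulo (f_1, f_2, f_3, f_4):
  remainder -1007/50x_1 + 1007/10 ≠ 0; add h_5 = -1007/50x_1 + 1007/10 to the basis.

The other S-polynomials (S(f_1,f_3), S(f_1,f_4), S(f_2,f_3), S(f_2,f_4), S(f_3,f_4), S(f_1,h_5), S(f_2,h_5), S(f_3,h_5), S(f_4,h_5)) all reduce to 0 modulo the current basis, so we have a Gröbner basis.
Inter-reduce: drop elements whose leading term is divisible by another's, tail-reduce, and make monic.
Reduced Gröbner basis: {x_1 - 5, x_2 + 3}.

The lex basis is triangular: the last element involves only x_2. Solving x_2 + 3 = 0 gives x_2 ∈ {-3}; substituting each value into the earlier elements determines the remaining variables.
  x_2 = -3: the earlier basis element becomes x_1 - 5 = 0, giving x_1 = 5 — point (5, -3).

{(5, -3)}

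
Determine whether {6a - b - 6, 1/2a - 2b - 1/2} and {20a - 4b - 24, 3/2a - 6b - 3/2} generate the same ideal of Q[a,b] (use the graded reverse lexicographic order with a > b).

Two ideals are equal iff their reduced Gröbner bases coincide (the reduced basis is unique for a fixed ordering).
Buchberger on the first generating set:
f_1 = 6a - b - 6, LT = a.
f_2 = 1/2a - 2b - 1/2, LT = a.

S(f_1,f_2): lcm = a. S = 23/6b.
  reduce S modulo (f_1, f_2):
  remainder 23/6b ≠ 0; add g_3 = 23/6b to the basis.

The other S-polynomials (S(f_1,g_3), S(f_2,g_3)) all reduce to 0 modulo the current basis, so we have a Gröbner basis.
Inter-reduce: drop elements whose leading term is divisible by another's, tail-reduce, and make monic.
Reduced Gröbner basis: {a - 1, b}.

Buchberger on the second generating set:
h_1 = 20a - 4b - 24, LT = a.
h_2 = 3/2a - 6b - 3/2, LT = a.

S(h_1,h_2): lcm = a. S = 19/5b - 1/5.
  reduce S modulo (h_1, h_2):
  remainder 19/5b - 1/5 ≠ 0; add k_3 = 19/5b - 1/5 to the basis.

The other S-polynomials (S(h_1,k_3), S(h_2,k_3)) all reduce to 0 modulo the current basis, so we have a Gröbner basis.
Inter-reduce: drop elements whose leading term is divisible by another's, tail-reduce, and make monic.
Reduced Gröbner basis: {a - 23/19, b - 1/19}.

These differ, so the ideals are not equal.

No, the ideals differ.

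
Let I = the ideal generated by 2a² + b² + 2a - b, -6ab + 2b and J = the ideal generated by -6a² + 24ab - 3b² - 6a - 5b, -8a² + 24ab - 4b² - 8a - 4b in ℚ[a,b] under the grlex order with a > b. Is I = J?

Yes, the ideals are equal.

Equality of ideals is decidable: compute both reduced Gröbner bases (unique for the ordering) and check whether they agree.
Buchberger on the first generating set:
f_1 = 2a² + b² + 2a - b, LT = a².
f_2 = -6ab + 2b, LT = ab.

S(f_1,f_2): lcm = a²b. S = ½b³ + 4/3ab - ½b².
  reduce S modulo (f_1, f_2):
  remainder ½b³ - ½b² + 4/9b ≠ 0; add g_3 = ½b³ - ½b² + 4/9b to the basis.

The other S-polynomials (S(f_1,g_3), S(f_2,g_3)) all reduce to 0 modulo the current basis, so we have a Gröbner basis.
Inter-reduce: drop elements whose leading term is divisible by another's, tail-reduce, and make monic.
Reduced Gröbner basis: {b³ - b² + 8/9b, a² + ½b² + a - ½b, ab - ⅓b}.

Buchberger on the second generating set:
h_1 = -6a² + 24ab - 3b² - 6a - 5b, LT = a².
h_2 = -8a² + 24ab - 4b² - 8a - 4b, LT = a².

S(h_1,h_2): lcm = a². S = -ab + ⅓b.
  reduce S modulo (h_1, h_2):
  remainder -ab + ⅓b ≠ 0; add k_3 = -ab + ⅓b to the basis.

S(h_1,k_3): lcm = a²b. S = -4ab² + ½b³ + 4/3ab + ⅚b².
  reduce S modulo (h_1, h_2, k_3):
  remainder ½b³ - ½b² + 4/9b ≠ 0; add k_4 = ½b³ - ½b² + 4/9b to the basis.

The other S-polynomials (S(h_2,k_3), S(h_1,k_4), S(h_2,k_4), S(k_3,k_4)) all reduce to 0 modulo the current basis, so we have a Gröbner basis.
Inter-reduce: drop elements whose leading term is divisible by another's, tail-reduce, and make monic.
Reduced Gröbner basis: {b³ - b² + 8/9b, a² + ½b² + a - ½b, ab - ⅓b}.

Same reduced basis, so the two generating sets span the same ideal.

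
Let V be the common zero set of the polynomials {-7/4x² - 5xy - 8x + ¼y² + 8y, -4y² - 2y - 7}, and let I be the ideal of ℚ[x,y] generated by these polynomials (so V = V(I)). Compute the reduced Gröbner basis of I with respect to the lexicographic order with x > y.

G = {x² + 20/7xy + 32/7x - 9/2y + ¼, y² + ½y + 7/4}

Buchberger's algorithm terminates because the ascending chain of leading-term ideals stabilizes.

f_1 = -7/4x² - 5xy - 8x + ¼y² + 8y, LT = x².
f_2 = -4y² - 2y - 7, LT = y².

The S-polynomials (S(f_1,f_2)) all reduce to 0 modulo the current basis, so we have a Gröbner basis.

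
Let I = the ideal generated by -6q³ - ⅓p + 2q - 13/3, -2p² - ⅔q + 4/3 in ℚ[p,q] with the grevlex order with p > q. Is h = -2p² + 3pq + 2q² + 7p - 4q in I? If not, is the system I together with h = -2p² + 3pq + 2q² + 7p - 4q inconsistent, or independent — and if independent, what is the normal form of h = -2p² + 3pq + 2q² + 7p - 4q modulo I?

-2p² + 3pq + 2q² + 7p - 4q is independent of I; its normal form modulo I is 3pq + 2q² + 7p - 10/3q - 4/3.

First compute the reduced Gröbner basis of I by Buchberger's algorithm.
f_1 = -6q³ - ⅓p + 2q - 13/3, LT = q³.
f_2 = -2p² - ⅔q + 4/3, LT = p².

The S-polynomials (S(f_1,f_2)) all reduce to 0 modulo the current basis, so we have a Gröbner basis.
Inter-reduce: drop elements whose leading term is divisible by another's, tail-reduce, and make monic.
Reduced Gröbner basis: {q³ + 1/18p - ⅓q + 13/18, p² + ⅓q - ⅔}.
Label its elements g_1 = q³ + 1/18p - ⅓q + 13/18, g_2 = p² + ⅓q - ⅔.

Reduce h = -2p² + 3pq + 2q² + 7p - 4q modulo G:
  leading term p²: subtract (-2)·g_2 from -2p² + 3pq + 2q² + 7p - 4q → 3pq + 2q² + 7p - 10/3q - 4/3
  leading term pq: no divisor's leading term divides it; move 3pq to the remainder.
  leading term q²: no divisor's leading term divides it; move 2q² to the remainder.
  leading term p: no divisor's leading term divides it; move 7p to the remainder.
  leading term q: no divisor's leading term divides it; move -10/3q to the remainder.
  leading term 1: no divisor's leading term divides it; move -4/3 to the remainder.
  normal form = 3pq + 2q² + 7p - 10/3q - 4/3.
The normal form is nonzero, so h ∉ I. Since h minus its normal form lies in I, I + (h) = I + (r) where r = 3pq + 2q² + 7p - 10/3q - 4/3; decide whether this ideal is the whole ring.
Run Buchberger on G together with r (pairs among the g_i already reduce to 0 since G is a Gröbner basis):
g_1 = q³ + 1/18p - ⅓q + 13/18, LT = q³.
g_2 = p² + ⅓q - ⅔, LT = p².
r = 3pq + 2q² + 7p - 10/3q - 4/3, LT = pq.

S(g_1,r): lcm = pq³. S = -⅔q⁴ - 7/3pq² + 10/9q³ + 1/18p² - ⅓pq + 4/9q² + 13/18p.
  leading term q⁴: subtract (-⅔q)·g_1 from -⅔q⁴ - 7/3pq² + 10/9q³ + 1/18p² - ⅓pq + 4/9q² + 13/18p → -7/3pq² + 10/9q³ + 1/18p² - 8/27pq + 2/9q² + 13/18p + 13/27q
  leading term pq²: subtract (-7/9q)·r from -7/3pq² + 10/9q³ + 1/18p² - 8/27pq + 2/9q² + 13/18p + 13/27q → 8/3q³ + 1/18p² + 139/27pq - 64/27q² + 13/18p - 5/9q
  leading term q³: subtract (8/3)·g_1 from 8/3q³ + 1/18p² + 139/27pq - 64/27q² + 13/18p - 5/9q → 1/18p² + 139/27pq - 64/27q² + 31/54p + ⅓q - 52/27
  leading term p²: subtract (1/18)·g_2 from 1/18p² + 139/27pq - 64/27q² + 31/54p + ⅓q - 52/27 → 139/27pq - 64/27q² + 31/54p + 17/54q - 17/9
  leading term pq: subtract (139/81)·r from 139/27pq - 64/27q² + 31/54p + 17/54q - 17/9 → -470/81q² - 1853/162p + 2933/486q + 97/243
  leading term q²: no divisor's leading term divides it; move -470/81q² to the remainder.
  leading term p: no divisor's leading term divides it; move -1853/162p to the remainder.
  leading term q: no divisor's leading term divides it; move 2933/486q to the remainder.
  leading term 1: no divisor's leading term divides it; move 97/243 to the remainder.
  remainder -470/81q² - 1853/162p + 2933/486q + 97/243 ≠ 0; add m_4 = -470/81q² - 1853/162p + 2933/486q + 97/243 to the basis.

S(g_2,r): lcm = p²q. S = -⅔pq² - 7/3p² + 10/9pq + ⅓q² + 4/9p - ⅔q.
  leading term pq²: subtract (-2/9q)·r from -⅔pq² - 7/3p² + 10/9pq + ⅓q² + 4/9p - ⅔q → 4/9q³ - 7/3p² + 8/3pq - 11/27q² + 4/9p - 26/27q
  leading term q³: subtract (4/9)·g_1 from 4/9q³ - 7/3p² + 8/3pq - 11/27q² + 4/9p - 26/27q → -7/3p² + 8/3pq - 11/27q² + 34/81p - 22/27q - 26/81
  leading term p²: subtract (-7/3)·g_2 from -7/3p² + 8/3pq - 11/27q² + 34/81p - 22/27q - 26/81 → 8/3pq - 11/27q² + 34/81p - 1/27q - 152/81
  leading term pq: subtract (8/9)·r from 8/3pq - 11/27q² + 34/81p - 1/27q - 152/81 → -59/27q² - 470/81p + 79/27q - 56/81
  leading term q²: subtract (177/470)·m_4 from -59/27q² - 470/81p + 79/27q - 56/81 → -113819/76140p + 49733/76140q - 10681/12690
  leading term p: no divisor's leading term divides it; move -113819/76140p to the remainder.
  leading term q: no divisor's leading term divides it; move 49733/76140q to the remainder.
  leading term 1: no divisor's leading term divides it; move -10681/12690 to the remainder.
  remainder -113819/76140p + 49733/76140q - 10681/12690 ≠ 0; add m_5 = -113819/76140p + 49733/76140q - 10681/12690 to the basis.

S(r,m_4): lcm = pq². S = ⅔q³ - 1853/940p² + 3171/940pq - 10/9q² + 97/1410p - 4/9q.
  leading term q³: subtract (⅔)·g_1 from ⅔q³ - 1853/940p² + 3171/940pq - 10/9q² + 97/1410p - 4/9q → -1853/940p² + 3171/940pq - 10/9q² + 403/12690p - 2/9q - 13/27
  leading term p²: subtract (-1853/940)·g_2 from -1853/940p² + 3171/940pq - 10/9q² + 403/12690p - 2/9q - 13/27 → 3171/940pq - 10/9q² + 403/12690p + 3679/8460q - 22787/12690
  leading term pq: subtract (1057/940)·r from 3171/940pq - 10/9q² + 403/12690p + 3679/8460q - 22787/12690 → -14213/4230q² - 198967/25380p + 35389/8460q - 3761/12690
  leading term q²: subtract (127917/220900)·m_4 from -14213/4230q² - 198967/25380p + 35389/8460q - 3761/12690 → -14504423/11928600p + 8211761/11928600q - 1048777/1988100
  leading term p: subtract (43513269/53494930)·m_5 from -14504423/11928600p + 8211761/11928600q - 1048777/1988100 → 840449/5349493q + 840449/5349493
  leading term q: no divisor's leading term divides it; move 840449/5349493q to the remainder.
  leading term 1: no divisor's leading term divides it; move 840449/5349493 to the remainder.
  remainder 840449/5349493q + 840449/5349493 ≠ 0; add m_6 = 840449/5349493q + 840449/5349493 to the basis.

The other S-polynomials (S(g_1,g_2), S(g_1,m_4), S(g_2,m_4), S(g_1,m_5), S(g_2,m_5), S(r,m_5), S(m_4,m_5), S(g_1,m_6), S(g_2,m_6), S(r,m_6), S(m_4,m_6), S(m_5,m_6)) all reduce to 0 modulo the current basis, so we have a Gröbner basis.
Inter-reduce: drop elements whose leading term is divisible by another's, tail-reduce, and make monic.
Reduced Gröbner basis: {p + 1, q + 1}.
The reduced Gröbner basis of I + (h) is {p + 1, q + 1} ≠ {1}, a proper ideal, so the enlarged system stays consistent: h is independent of I, with normal form 3pq + 2q² + 7p - 10/3q - 4/3.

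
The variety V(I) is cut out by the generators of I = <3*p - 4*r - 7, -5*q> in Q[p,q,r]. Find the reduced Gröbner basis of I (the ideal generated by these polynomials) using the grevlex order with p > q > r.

G = {p - 4/3*r - 7/3, q}

f_1 = 3*p - 4*r - 7, LT = p.
f_2 = -5*q, LT = q.

S(f_1,f_2): leading monomials are coprime, so the S-polynomial reduces to 0 (Buchberger's first criterion).
Every S-polynomial of the final basis reduces to 0, so we have a Gröbner basis.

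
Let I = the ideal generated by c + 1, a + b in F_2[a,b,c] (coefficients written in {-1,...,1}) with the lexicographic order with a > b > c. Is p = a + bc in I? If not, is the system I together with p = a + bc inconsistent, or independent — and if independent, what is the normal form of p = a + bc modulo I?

a + bc lies in I (it reduces to 0).

First compute the reduced Gröbner basis of I by Buchberger's algorithm.
f_1 = c + 1, LT = c.
f_2 = a + b, LT = a.

The S-polynomials (S(f_1,f_2)) all reduce to 0 modulo the current basis, so we have a Gröbner basis.
Inter-reduce: drop elements whose leading term is divisible by another's, tail-reduce, and make monic.
Reduced Gröbner basis: {a + b, c + 1}.
Label its elements g_1 = a + b, g_2 = c + 1.

Reduce p = a + bc modulo G:
  leading term a: subtract (1)·g_1 from a + bc → bc + b
  leading term bc: subtract (b)·g_2 from bc + b → 0
  normal form = 0.
Since the normal form is 0, p ∈ I.

Ideal membership is decidable via reduction modulo a Gröbner basis.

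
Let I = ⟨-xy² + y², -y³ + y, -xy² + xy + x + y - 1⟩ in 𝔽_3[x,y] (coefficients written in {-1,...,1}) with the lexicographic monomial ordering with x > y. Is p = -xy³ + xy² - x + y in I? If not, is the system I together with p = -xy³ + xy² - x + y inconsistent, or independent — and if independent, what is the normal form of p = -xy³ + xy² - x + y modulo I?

First compute the reduced Gröbner basis of I by Buchberger's algorithm.
f_1 = -xy² + y², LT = xy².
f_2 = -y³ + y, LT = y³.
f_3 = -xy² + xy + x + y - 1, LT = xy².

S(f_1,f_2): lcm = xy³. S = xy - y³.
  leading term xy: no divisor's leading term divides it; move xy to the remainder.
  leading term y³: subtract (1)·f_2 from -y³ → -y
  leading term y: no divisor's leading term divides it; move -y to the remainder.
  remainder xy - y ≠ 0; add h_4 = xy - y to the basis.

S(f_1,f_3): lcm = xy². S = xy + x - y² + y - 1.
  leading term xy: subtract (1)·h_4 from xy + x - y² + y - 1 → x - y² - y - 1
  leading term x: no divisor's leading term divides it; move x to the remainder.
  leading term y²: no divisor's leading term divides it; move -y² to the remainder.
  leading term y: no divisor's leading term divides it; move -y to the remainder.
  leading term 1: no divisor's leading term divides it; move -1 to the remainder.
  remainder x - y² - y - 1 ≠ 0; add h_5 = x - y² - y - 1 to the basis.

S(f_2,f_3): lcm = xy³. S = xy² + y² - y.
  leading term xy²: subtract (-1)·f_1 from xy² + y² - y → -y² - y
  leading term y²: no divisor's leading term divides it; move -y² to the remainder.
  leading term y: no divisor's leading term divides it; move -y to the remainder.
  remainder -y² - y ≠ 0; add h_6 = -y² - y to the basis.

The other S-polynomials (S(f_1,h_4), S(f_2,h_4), S(f_3,h_4), S(f_1,h_5), S(f_2,h_5), S(f_3,h_5), S(h_4,h_5), S(f_1,h_6), S(f_2,h_6), S(f_3,h_6), S(h_4,h_6), S(h_5,h_6)) all reduce to 0 modulo the current basis, so we have a Gröbner basis.
Inter-reduce: drop elements whose leading term is divisible by another's, tail-reduce, and make monic.
Reduced Gröbner basis: {x - 1, y² + y}.
Label its elements g_1 = x - 1, g_2 = y² + y.

Reduce p = -xy³ + xy² - x + y modulo G:
  leading term xy³: subtract (-y³)·g_1 from -xy³ + xy² - x + y → xy² - x - y³ + y
  leading term xy²: subtract (y²)·g_1 from xy² - x - y³ + y → -x - y³ + y² + y
  leading term x: subtract (-1)·g_1 from -x - y³ + y² + y → -y³ + y² + y - 1
  leading term y³: subtract (-y)·g_2 from -y³ + y² + y - 1 → -y² + y - 1
  leading term y²: subtract (-1)·g_2 from -y² + y - 1 → -y - 1
  leading term y: no divisor's leading term divides it; move -y to the remainder.
  leading term 1: no divisor's leading term divides it; move -1 to the remainder.
  normal form = -y - 1.
The normal form is nonzero, so p ∉ I. Since p minus its normal form lies in I, I + (p) = I + (r) where r = -y - 1; decide whether this ideal is the whole ring.
Run Buchberger on G together with r (pairs among the g_i already reduce to 0 since G is a Gröbner basis):
g_1 = x - 1, LT = x.
g_2 = y² + y, LT = y².
r = -y - 1, LT = y.

The S-polynomials (S(g_1,g_2), S(g_1,r), S(g_2,r)) all reduce to 0 modulo the current basis, so we have a Gröbner basis.
Inter-reduce: drop elements whose leading term is divisible by another's, tail-reduce, and make monic.
Reduced Gröbner basis: {x - 1, y + 1}.
The reduced Gröbner basis of I + (p) is {x - 1, y + 1} ≠ {1}, a proper ideal, so the enlarged system stays consistent: p is independent of I, with normal form -y - 1.

-xy³ + xy² - x + y is independent of I; its normal form modulo I is -y - 1.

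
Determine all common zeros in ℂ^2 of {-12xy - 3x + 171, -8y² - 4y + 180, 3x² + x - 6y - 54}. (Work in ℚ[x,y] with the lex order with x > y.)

Compute a lex Gröbner basis by Buchberger's algorithm.
f_1 = -12xy - 3x + 171, LT = xy.
f_2 = -8y² - 4y + 180, LT = y².
f_3 = 3x² + x - 6y - 54, LT = x².

S(f_1,f_2): lcm = xy². S = -¼xy + 45/2x - 57/4y.
  reduce S modulo (f_1, f_2, f_3):
  remainder 361/16x - 57/4y - 57/16 ≠ 0; add h_4 = 361/16x - 57/4y - 57/16 to the basis.

S(f_1,f_3): lcm = x²y. S = ¼x² - ⅓xy - 57/4x + 2y² + 18y.
  reduce S modulo (f_1, f_2, f_3, h_4):
  remainder 17/2y + 85/2 ≠ 0; add h_5 = 17/2y + 85/2 to the basis.

The other S-polynomials (S(f_2,f_3), S(f_1,h_4), S(f_2,h_4), S(f_3,h_4), S(f_1,h_5), S(f_2,h_5), S(f_3,h_5), S(h_4,h_5)) all reduce to 0 modulo the current basis, so we have a Gröbner basis.
Inter-reduce: drop elements whose leading term is divisible by another's, tail-reduce, and make monic.
Reduced Gröbner basis: {x + 3, y + 5}.

A lex Gröbner basis eliminates variables successively. Here y + 5 depends only on y, with roots {-5}; lifting each root through the earlier basis elements recovers the full solutions.
  y = -5: the earlier basis element becomes x + 3 = 0, giving x = -3 — point (-3, -5).
A lex Gröbner basis triangularizes the system, enabling back-substitution.

{(-3, -5)}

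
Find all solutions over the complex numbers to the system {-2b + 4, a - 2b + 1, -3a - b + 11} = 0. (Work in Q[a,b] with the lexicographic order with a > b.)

Compute a lex Gröbner basis by Buchberger's algorithm.
f_1 = -2b + 4, LT = b.
f_2 = a - 2b + 1, LT = a.
f_3 = -3a - b + 11, LT = a.

The S-polynomials (S(f_1,f_2), S(f_1,f_3), S(f_2,f_3)) all reduce to 0 modulo the current basis, so we have a Gröbner basis.
Inter-reduce: drop elements whose leading term is divisible by another's, tail-reduce, and make monic.
Reduced Gröbner basis: {a - 3, b - 2}.

From the last basis element, b - 2 = 0, so b takes values in {2}. Each choice, substituted upward through the basis, yields the corresponding point(s) of the solution set.
  b = 2: the earlier basis element becomes a - 3 = 0, giving a = 3 — point (3, 2).
Check: every point annihilates each of the original generators.
A lex Gröbner basis triangularizes the system, enabling back-substitution.

{(3, 2)}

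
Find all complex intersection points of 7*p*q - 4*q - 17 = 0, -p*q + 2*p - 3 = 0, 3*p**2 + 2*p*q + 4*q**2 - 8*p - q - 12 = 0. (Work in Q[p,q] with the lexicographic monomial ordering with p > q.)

Compute a lex Gröbner basis by Buchberger's algorithm.
f_1 = 7*p*q - 4*q - 17, LT = p*q.
f_2 = -p*q + 2*p - 3, LT = p*q.
f_3 = 3*p**2 + 2*p*q - 8*p + 4*q**2 - q - 12, LT = p**2.

S(f_1,f_2): lcm = p*q. S = 2*p - 4/7*q - 38/7.
  leading term p: no divisor's leading term divides it; move 2*p to the remainder.
  leading term q: no divisor's leading term divides it; move -4/7*q to the remainder.
  leading term 1: no divisor's leading term divides it; move -38/7 to the remainder.
  remainder 2*p - 4/7*q - 38/7 ≠ 0; add h_4 = 2*p - 4/7*q - 38/7 to the basis.

S(f_1,f_3): lcm = p**2*q. S = -2/3*p*q**2 + 44/21*p*q - 17/7*p - 4/3*q**3 + 1/3*q**2 + 4*q.
  leading term p*q**2: subtract (-2/21*q)·f_1 from -2/3*p*q**2 + 44/21*p*q - 17/7*p - 4/3*q**3 + 1/3*q**2 + 4*q → 44/21*p*q - 17/7*p - 4/3*q**3 - 1/21*q**2 + 50/21*q
  leading term p*q: subtract (44/147)·f_1 from 44/21*p*q - 17/7*p - 4/3*q**3 - 1/21*q**2 + 50/21*q → -17/7*p - 4/3*q**3 - 1/21*q**2 + 526/147*q + 748/147
  leading term p: subtract (-17/14)·h_4 from -17/7*p - 4/3*q**3 - 1/21*q**2 + 526/147*q + 748/147 → -4/3*q**3 - 1/21*q**2 + 424/147*q - 221/147
  leading term q**3: no divisor's leading term divides it; move -4/3*q**3 to the remainder.
  leading term q**2: no divisor's leading term divides it; move -1/21*q**2 to the remainder.
  leading term q: no divisor's leading term divides it; move 424/147*q to the remainder.
  leading term 1: no divisor's leading term divides it; move -221/147 to the remainder.
  remainder -4/3*q**3 - 1/21*q**2 + 424/147*q - 221/147 ≠ 0; add h_5 = -4/3*q**3 - 1/21*q**2 + 424/147*q - 221/147 to the basis.

S(f_2,f_3): lcm = p**2*q. S = -2*p**2 - 2/3*p*q**2 + 8/3*p*q + 3*p - 4/3*q**3 + 1/3*q**2 + 4*q.
  leading term p**2: subtract (-2/3)·f_3 from -2*p**2 - 2/3*p*q**2 + 8/3*p*q + 3*p - 4/3*q**3 + 1/3*q**2 + 4*q → -2/3*p*q**2 + 4*p*q - 7/3*p - 4/3*q**3 + 3*q**2 + 10/3*q - 8
  leading term p*q**2: subtract (-2/21*q)·f_1 from -2/3*p*q**2 + 4*p*q - 7/3*p - 4/3*q**3 + 3*q**2 + 10/3*q - 8 → 4*p*q - 7/3*p - 4/3*q**3 + 55/21*q**2 + 12/7*q - 8
  leading term p*q: subtract (4/7)·f_1 from 4*p*q - 7/3*p - 4/3*q**3 + 55/21*q**2 + 12/7*q - 8 → -7/3*p - 4/3*q**3 + 55/21*q**2 + 4*q + 12/7
  leading term p: subtract (-7/6)·h_4 from -7/3*p - 4/3*q**3 + 55/21*q**2 + 4*q + 12/7 → -4/3*q**3 + 55/21*q**2 + 10/3*q - 97/21
  leading term q**3: subtract (1)·h_5 from -4/3*q**3 + 55/21*q**2 + 10/3*q - 97/21 → 8/3*q**2 + 22/49*q - 458/147
  leading term q**2: no divisor's leading term divides it; move 8/3*q**2 to the remainder.
  leading term q: no divisor's leading term divides it; move 22/49*q to the remainder.
  leading term 1: no divisor's leading term divides it; move -458/147 to the remainder.
  remainder 8/3*q**2 + 22/49*q - 458/147 ≠ 0; add h_6 = 8/3*q**2 + 22/49*q - 458/147 to the basis.

S(f_1,h_4): lcm = p*q. S = 2/7*q**2 + 15/7*q - 17/7.
  leading term q**2: subtract (3/28)·h_6 from 2/7*q**2 + 15/7*q - 17/7 → 1437/686*q - 1437/686
  leading term q: no divisor's leading term divides it; move 1437/686*q to the remainder.
  leading term 1: no divisor's leading term divides it; move -1437/686 to the remainder.
  remainder 1437/686*q - 1437/686 ≠ 0; add h_7 = 1437/686*q - 1437/686 to the basis.

The other S-polynomials (S(f_2,h_4), S(f_3,h_4), S(f_1,h_5), S(f_2,h_5), S(f_3,h_5), S(h_4,h_5), S(f_1,h_6), S(f_2,h_6), S(f_3,h_6), S(h_4,h_6), S(h_5,h_6), S(f_1,h_7), S(f_2,h_7), S(f_3,h_7), S(h_4,h_7), S(h_5,h_7), S(h_6,h_7)) all reduce to 0 modulo the current basis, so we have a Gröbner basis.
Inter-reduce: drop elements whose leading term is divisible by another's, tail-reduce, and make monic.
Reduced Gröbner basis: {p - 3, q - 1}.

Elimination: the polynomial q - 1 lies in the elimination ideal for q, so q ∈ {1}. For each such q, the remaining basis elements (now univariate) give the rest of the solution.
  q = 1: the earlier basis element becomes p - 3 = 0, giving p = 3 — point (3, 1).
Substituting each solution back into the original system confirms all equations vanish.

{(3, 1)}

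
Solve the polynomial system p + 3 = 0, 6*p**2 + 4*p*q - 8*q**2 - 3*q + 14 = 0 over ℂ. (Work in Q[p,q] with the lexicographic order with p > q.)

Compute a lex Gröbner basis by Buchberger's algorithm.
f_1 = p + 3, LT = p.
f_2 = 6*p**2 + 4*p*q - 8*q**2 - 3*q + 14, LT = p**2.

S(f_1,f_2): lcm = p**2. S = -2/3*p*q + 3*p + 4/3*q**2 + 1/2*q - 7/3.
  leading term p*q: subtract (-2/3*q)·f_1 from -2/3*p*q + 3*p + 4/3*q**2 + 1/2*q - 7/3 → 3*p + 4/3*q**2 + 5/2*q - 7/3
  leading term p: subtract (3)·f_1 from 3*p + 4/3*q**2 + 5/2*q - 7/3 → 4/3*q**2 + 5/2*q - 34/3
  leading term q**2: no divisor's leading term divides it; move 4/3*q**2 to the remainder.
  leading term q: no divisor's leading term divides it; move 5/2*q to the remainder.
  leading term 1: no divisor's leading term divides it; move -34/3 to the remainder.
  remainder 4/3*q**2 + 5/2*q - 34/3 ≠ 0; add h_3 = 4/3*q**2 + 5/2*q - 34/3 to the basis.

The other S-polynomials (S(f_1,h_3), S(f_2,h_3)) all reduce to 0 modulo the current basis, so we have a Gröbner basis.
Inter-reduce: drop elements whose leading term is divisible by another's, tail-reduce, and make monic.
Reduced Gröbner basis: {p + 3, q**2 + 15/8*q - 17/2}.

The lex basis is triangular: the last element involves only q. Solving q**2 + 15/8*q - 17/2 = 0 gives q ∈ {-4, 17/8}; substituting each value into the earlier elements determines the remaining variables.
  q = -4: the earlier basis element becomes p + 3 = 0, giving p = -3 — point (-3, -4).
  q = 17/8: the earlier basis element becomes p + 3 = 0, giving p = -3 — point (-3, 17/8).
Check: every point annihilates each of the original generators.

{(-3, -4), (-3, 17/8)}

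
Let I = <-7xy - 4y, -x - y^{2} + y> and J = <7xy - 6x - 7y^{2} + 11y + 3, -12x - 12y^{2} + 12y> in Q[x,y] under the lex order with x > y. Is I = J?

No, the ideals differ.

Two ideals are equal iff their reduced Gröbner bases coincide (the reduced basis is unique for a fixed ordering).
Buchberger on the first generating set:
f_1 = -7xy - 4y, LT = xy.
f_2 = -x - y^{2} + y, LT = x.

S(f_1,f_2): lcm = xy. S = -y^{3} + y^{2} + \tfrac{4}{7}y.
  leading term y^{3}: no divisor's leading term divides it; move -y^{3} to the remainder.
  leading term y^{2}: no divisor's leading term divides it; move y^{2} to the remainder.
  leading term y: no divisor's leading term divides it; move \tfrac{4}{7}y to the remainder.
  remainder -y^{3} + y^{2} + \tfrac{4}{7}y ≠ 0; add g_3 = -y^{3} + y^{2} + \tfrac{4}{7}y to the basis.

The other S-polynomials (S(f_1,g_3), S(f_2,g_3)) all reduce to 0 modulo the current basis, so we have a Gröbner basis.
Inter-reduce: drop elements whose leading term is divisible by another's, tail-reduce, and make monic.
Reduced Gröbner basis: {x + y^{2} - y, y^{3} - y^{2} - \tfrac{4}{7}y}.

Buchberger on the second generating set:
h_1 = 7xy - 6x - 7y^{2} + 11y + 3, LT = xy.
h_2 = -12x - 12y^{2} + 12y, LT = x.

S(h_1,h_2): lcm = xy. S = -\tfrac{6}{7}x - y^{3} + \tfrac{11}{7}y + \tfrac{3}{7}.
  leading term x: subtract (\tfrac{1}{14})·h_2 from -\tfrac{6}{7}x - y^{3} + \tfrac{11}{7}y + \tfrac{3}{7} → -y^{3} + \tfrac{6}{7}y^{2} + \tfrac{5}{7}y + \tfrac{3}{7}
  leading term y^{3}: no divisor's leading term divides it; move -y^{3} to the remainder.
  leading term y^{2}: no divisor's leading term divides it; move \tfrac{6}{7}y^{2} to the remainder.
  leading term y: no divisor's leading term divides it; move \tfrac{5}{7}y to the remainder.
  leading term 1: no divisor's leading term divides it; move \tfrac{3}{7} to the remainder.
  remainder -y^{3} + \tfrac{6}{7}y^{2} + \tfrac{5}{7}y + \tfrac{3}{7} ≠ 0; add k_3 = -y^{3} + \tfrac{6}{7}y^{2} + \tfrac{5}{7}y + \tfrac{3}{7} to the basis.

The other S-polynomials (S(h_1,k_3), S(h_2,k_3)) all reduce to 0 modulo the current basis, so we have a Gröbner basis.
Inter-reduce: drop elements whose leading term is divisible by another's, tail-reduce, and make monic.
Reduced Gröbner basis: {x + y^{2} - y, y^{3} - \tfrac{6}{7}y^{2} - \tfrac{5}{7}y - \tfrac{3}{7}}.

These differ, so the ideals are not equal.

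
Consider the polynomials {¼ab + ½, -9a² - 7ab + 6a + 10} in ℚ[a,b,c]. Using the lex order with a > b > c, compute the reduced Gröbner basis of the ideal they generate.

f_1 = ¼ab + ½, LT = ab.
f_2 = -9a² - 7ab + 6a + 10, LT = a².

S(f_1,f_2): lcm = a²b. S = -7/9ab² + ⅔ab + 2a + 10/9b.
  leading term ab²: subtract (-28/9b)·f_1 from -7/9ab² + ⅔ab + 2a + 10/9b → ⅔ab + 2a + 8/3b
  leading term ab: subtract (8/3)·f_1 from ⅔ab + 2a + 8/3b → 2a + 8/3b - 4/3
  leading term a: no divisor's leading term divides it; move 2a to the remainder.
  leading term b: no divisor's leading term divides it; move 8/3b to the remainder.
  leading term 1: no divisor's leading term divides it; move -4/3 to the remainder.
  remainder 2a + 8/3b - 4/3 ≠ 0; add g_3 = 2a + 8/3b - 4/3 to the basis.

S(f_1,g_3): lcm = ab. S = -4/3b² + ⅔b + 2.
  leading term b²: no divisor's leading term divides it; move -4/3b² to the remainder.
  leading term b: no divisor's leading term divides it; move ⅔b to the remainder.
  leading term 1: no divisor's leading term divides it; move 2 to the remainder.
  remainder -4/3b² + ⅔b + 2 ≠ 0; add g_4 = -4/3b² + ⅔b + 2 to the basis.

The other S-polynomials (S(f_2,g_3), S(f_1,g_4), S(f_2,g_4), S(g_3,g_4)) all reduce to 0 modulo the current basis, so we have a Gröbner basis.
Inter-reduce: drop elements whose leading term is divisible by another's, tail-reduce, and make monic.

G = {a + 4/3b - ⅔, b² - ½b - 3/2}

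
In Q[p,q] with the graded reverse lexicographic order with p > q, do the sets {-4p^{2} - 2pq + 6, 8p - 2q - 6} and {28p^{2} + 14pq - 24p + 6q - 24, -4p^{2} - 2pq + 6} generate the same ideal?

Yes, the ideals are equal.

Since reduced Gröbner bases are canonical representatives of ideals under a given ordering, it suffices to compute and compare them.
Buchberger on the first generating set:
f_1 = -4p^{2} - 2pq + 6, LT = p^{2}.
f_2 = 8p - 2q - 6, LT = p.

S(f_1,f_2): lcm = p^{2}. S = \tfrac{3}{4}pq + \tfrac{3}{4}p - \tfrac{3}{2}.
  leading term pq: subtract (\tfrac{3}{32}q)·f_2 from \tfrac{3}{4}pq + \tfrac{3}{4}p - \tfrac{3}{2} → \tfrac{3}{16}q^{2} + \tfrac{3}{4}p + \tfrac{9}{16}q - \tfrac{3}{2}
  leading term q^{2}: no divisor's leading term divides it; move \tfrac{3}{16}q^{2} to the remainder.
  leading term p: subtract (\tfrac{3}{32})·f_2 from \tfrac{3}{4}p + \tfrac{9}{16}q - \tfrac{3}{2} → \tfrac{3}{4}q - \tfrac{15}{16}
  leading term q: no divisor's leading term divides it; move \tfrac{3}{4}q to the remainder.
  leading term 1: no divisor's leading term divides it; move -\tfrac{15}{16} to the remainder.
  remainder \tfrac{3}{16}q^{2} + \tfrac{3}{4}q - \tfrac{15}{16} ≠ 0; add g_3 = \tfrac{3}{16}q^{2} + \tfrac{3}{4}q - \tfrac{15}{16} to the basis.

S(f_1,g_3): leading monomials are coprime, so the S-polynomial reduces to 0 (Buchberger's first criterion).
S(f_2,g_3): leading monomials are coprime, so the S-polynomial reduces to 0 (Buchberger's first criterion).
Every S-polynomial of the final basis reduces to 0, so we have a Gröbner basis.
Inter-reduce: drop elements whose leading term is divisible by another's, tail-reduce, and make monic.
Reduced Gröbner basis: {q^{2} + 4q - 5, p - \tfrac{1}{4}q - \tfrac{3}{4}}.

Buchberger on the second generating set:
h_1 = 28p^{2} + 14pq - 24p + 6q - 24, LT = p^{2}.
h_2 = -4p^{2} - 2pq + 6, LT = p^{2}.

S(h_1,h_2): lcm = p^{2}. S = -\tfrac{6}{7}p + \tfrac{3}{14}q + \tfrac{9}{14}.
  leading term p: no divisor's leading term divides it; move -\tfrac{6}{7}p to the remainder.
  leading term q: no divisor's leading term divides it; move \tfrac{3}{14}q to the remainder.
  leading term 1: no divisor's leading term divides it; move \tfrac{9}{14} to the remainder.
  remainder -\tfrac{6}{7}p + \tfrac{3}{14}q + \tfrac{9}{14} ≠ 0; add k_3 = -\tfrac{6}{7}p + \tfrac{3}{14}q + \tfrac{9}{14} to the basis.

S(h_1,k_3): lcm = p^{2}. S = \tfrac{3}{4}pq - \tfrac{3}{28}p + \tfrac{3}{14}q - \tfrac{6}{7}.
  leading term pq: subtract (-\tfrac{7}{8}q)·k_3 from \tfrac{3}{4}pq - \tfrac{3}{28}p + \tfrac{3}{14}q - \tfrac{6}{7} → \tfrac{3}{16}q^{2} - \tfrac{3}{28}p + \tfrac{87}{112}q - \tfrac{6}{7}
  leading term q^{2}: no divisor's leading term divides it; move \tfrac{3}{16}q^{2} to the remainder.
  leading term p: subtract (\tfrac{1}{8})·k_3 from -\tfrac{3}{28}p + \tfrac{87}{112}q - \tfrac{6}{7} → \tfrac{3}{4}q - \tfrac{15}{16}
  leading term q: no divisor's leading term divides it; move \tfrac{3}{4}q to the remainder.
  leading term 1: no divisor's leading term divides it; move -\tfrac{15}{16} to the remainder.
  remainder \tfrac{3}{16}q^{2} + \tfrac{3}{4}q - \tfrac{15}{16} ≠ 0; add k_4 = \tfrac{3}{16}q^{2} + \tfrac{3}{4}q - \tfrac{15}{16} to the basis.

S(h_2,k_3): lcm = p^{2}. S = \tfrac{3}{4}pq + \tfrac{3}{4}p - \tfrac{3}{2}.
  leading term pq: subtract (-\tfrac{7}{8}q)·k_3 from \tfrac{3}{4}pq + \tfrac{3}{4}p - \tfrac{3}{2} → \tfrac{3}{16}q^{2} + \tfrac{3}{4}p + \tfrac{9}{16}q - \tfrac{3}{2}
  leading term q^{2}: subtract (1)·k_4 from \tfrac{3}{16}q^{2} + \tfrac{3}{4}p + \tfrac{9}{16}q - \tfrac{3}{2} → \tfrac{3}{4}p - \tfrac{3}{16}q - \tfrac{9}{16}
  leading term p: subtract (-\tfrac{7}{8})·k_3 from \tfrac{3}{4}p - \tfrac{3}{16}q - \tfrac{9}{16} → 0
  remainder 0.

S(h_1,k_4): leading monomials are coprime, so the S-polynomial reduces to 0 (Buchberger's first criterion).
S(h_2,k_4): leading monomials are coprime, so the S-polynomial reduces to 0 (Buchberger's first criterion).
S(k_3,k_4): leading monomials are coprime, so the S-polynomial reduces to 0 (Buchberger's first criterion).
Every S-polynomial of the final basis reduces to 0, so we have a Gröbner basis.
Inter-reduce: drop elements whose leading term is divisible by another's, tail-reduce, and make monic.
Reduced Gröbner basis: {q^{2} + 4q - 5, p - \tfrac{1}{4}q - \tfrac{3}{4}}.

The two bases agree; hence the ideals are identical.
The same test decides containment: I ⊆ J iff every generator of I reduces to 0 modulo a Gröbner basis of J.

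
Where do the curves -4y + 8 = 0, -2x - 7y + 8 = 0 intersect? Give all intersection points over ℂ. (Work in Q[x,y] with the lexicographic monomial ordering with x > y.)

{(-3, 2)}

Compute a lex Gröbner basis by Buchberger's algorithm.
f_1 = -4y + 8, LT = y.
f_2 = -2x - 7y + 8, LT = x.

The S-polynomials (S(f_1,f_2)) all reduce to 0 modulo the current basis, so we have a Gröbner basis.
Inter-reduce: drop elements whose leading term is divisible by another's, tail-reduce, and make monic.
Reduced Gröbner basis: {x + 3, y - 2}.

Elimination: the polynomial y - 2 lies in the elimination ideal for y, so y ∈ {2}. For each such y, the remaining basis elements (now univariate) give the rest of the solution.
  y = 2: the earlier basis element becomes x + 3 = 0, giving x = -3 — point (-3, 2).
Each listed point satisfies every original equation (direct substitution).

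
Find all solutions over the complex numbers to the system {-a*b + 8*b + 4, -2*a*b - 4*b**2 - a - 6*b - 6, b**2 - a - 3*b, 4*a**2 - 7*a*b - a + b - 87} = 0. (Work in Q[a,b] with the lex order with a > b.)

Compute a lex Gröbner basis by Buchberger's algorithm.
f_1 = -a*b + 8*b + 4, LT = a*b.
f_2 = -2*a*b - a - 4*b**2 - 6*b - 6, LT = a*b.
f_3 = -a + b**2 - 3*b, LT = a.
f_4 = 4*a**2 - 7*a*b - a + b - 87, LT = a**2.

S(f_1,f_2): lcm = a*b. S = -1/2*a - 2*b**2 - 11*b - 7.
  reduce S modulo (f_1, f_2, f_3, f_4):
  remainder -5/2*b**2 - 19/2*b - 7 ≠ 0; add h_5 = -5/2*b**2 - 19/2*b - 7 to the basis.

S(f_1,f_3): lcm = a*b. S = b**3 - 3*b**2 - 8*b - 4.
  reduce S modulo (f_1, f_2, f_3, f_4, h_5):
  remainder 376/25*b + 376/25 ≠ 0; add h_6 = 376/25*b + 376/25 to the basis.

The other S-polynomials (S(f_1,f_4), S(f_2,f_3), S(f_2,f_4), S(f_3,f_4), S(f_1,h_5), S(f_2,h_5), S(f_3,h_5), S(f_4,h_5), S(f_1,h_6), S(f_2,h_6), S(f_3,h_6), S(f_4,h_6), S(h_5,h_6)) all reduce to 0 modulo the current basis, so we have a Gröbner basis.
Inter-reduce: drop elements whose leading term is divisible by another's, tail-reduce, and make monic.
Reduced Gröbner basis: {a - 4, b + 1}.

A lex Gröbner basis eliminates variables successively. Here b + 1 depends only on b, with roots {-1}; lifting each root through the earlier basis elements recovers the full solutions.
  b = -1: the earlier basis element becomes a - 4 = 0, giving a = 4 — point (4, -1).

{(4, -1)}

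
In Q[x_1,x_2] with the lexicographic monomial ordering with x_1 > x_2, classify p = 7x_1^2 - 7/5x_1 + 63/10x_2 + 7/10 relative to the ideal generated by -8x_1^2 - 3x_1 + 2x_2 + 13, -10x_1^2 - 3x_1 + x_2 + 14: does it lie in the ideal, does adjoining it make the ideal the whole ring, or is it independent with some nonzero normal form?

First compute the reduced Gröbner basis of I by Buchberger's algorithm.
f_1 = -8x_1^2 - 3x_1 + 2x_2 + 13, LT = x_1^2.
f_2 = -10x_1^2 - 3x_1 + x_2 + 14, LT = x_1^2.

S(f_1,f_2): lcm = x_1^2. S = 3/40x_1 - 3/20x_2 - 9/40.
  reduce S modulo (f_1, f_2):
  remainder 3/40x_1 - 3/20x_2 - 9/40 ≠ 0; add h_3 = 3/40x_1 - 3/20x_2 - 9/40 to the basis.

S(f_1,h_3): lcm = x_1^2. S = 2x_1x_2 + 27/8x_1 - 1/4x_2 - 13/8.
  reduce S modulo (f_1, f_2, h_3):
  remainder 4x_2^2 + 25/2x_2 + 17/2 ≠ 0; add h_4 = 4x_2^2 + 25/2x_2 + 17/2 to the basis.

The other S-polynomials (S(f_2,h_3), S(f_1,h_4), S(f_2,h_4), S(h_3,h_4)) all reduce to 0 modulo the current basis, so we have a Gröbner basis.
Inter-reduce: drop elements whose leading term is divisible by another's, tail-reduce, and make monic.
Reduced Gröbner basis: {x_1 - 2x_2 - 3, x_2^2 + 25/8x_2 + 17/8}.
Label its elements g_1 = x_1 - 2x_2 - 3, g_2 = x_2^2 + 25/8x_2 + 17/8.

Reduce p = 7x_1^2 - 7/5x_1 + 63/10x_2 + 7/10 modulo G:
  leading term x_1^2: subtract (7x_1)·g_1 from 7x_1^2 - 7/5x_1 + 63/10x_2 + 7/10 → 14x_1x_2 + 98/5x_1 + 63/10x_2 + 7/10
  leading term x_1x_2: subtract (14x_2)·g_1 from 14x_1x_2 + 98/5x_1 + 63/10x_2 + 7/10 → 98/5x_1 + 28x_2^2 + 483/10x_2 + 7/10
  leading term x_1: subtract (98/5)·g_1 from 98/5x_1 + 28x_2^2 + 483/10x_2 + 7/10 → 28x_2^2 + 175/2x_2 + 119/2
  leading term x_2^2: subtract (28)·g_2 from 28x_2^2 + 175/2x_2 + 119/2 → 0
  normal form = 0.
Since the normal form is 0, p ∈ I.

7x_1^2 - 7/5x_1 + 63/10x_2 + 7/10 lies in I (it reduces to 0).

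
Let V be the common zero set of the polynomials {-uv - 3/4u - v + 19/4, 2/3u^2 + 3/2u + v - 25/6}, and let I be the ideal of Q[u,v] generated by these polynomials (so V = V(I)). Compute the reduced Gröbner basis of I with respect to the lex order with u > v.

G = {u + 3/11v^2 - 51/44v + 5/22, v^3 - 7/2v^2 - 289/48v + 433/24}

f_1 = -uv - 3/4u - v + 19/4, LT = uv.
f_2 = 2/3u^2 + 3/2u + v - 25/6, LT = u^2.

S(f_1,f_2): lcm = u^2v. S = 3/4u^2 - 5/4uv - 19/4u - 3/2v^2 + 25/4v.
  leading term u^2: subtract (9/8)·f_2 from 3/4u^2 - 5/4uv - 19/4u - 3/2v^2 + 25/4v → -5/4uv - 103/16u - 3/2v^2 + 41/8v + 75/16
  leading term uv: subtract (5/4)·f_1 from -5/4uv - 103/16u - 3/2v^2 + 41/8v + 75/16 → -11/2u - 3/2v^2 + 51/8v - 5/4
  leading term u: no divisor's leading term divides it; move -11/2u to the remainder.
  leading term v^2: no divisor's leading term divides it; move -3/2v^2 to the remainder.
  leading term v: no divisor's leading term divides it; move 51/8v to the remainder.
  leading term 1: no divisor's leading term divides it; move -5/4 to the remainder.
  remainder -11/2u - 3/2v^2 + 51/8v - 5/4 ≠ 0; add g_3 = -11/2u - 3/2v^2 + 51/8v - 5/4 to the basis.

S(f_1,g_3): lcm = uv. S = 3/4u - 3/11v^3 + 51/44v^2 + 17/22v - 19/4.
  leading term u: subtract (-3/22)·g_3 from 3/4u - 3/11v^3 + 51/44v^2 + 17/22v - 19/4 → -3/11v^3 + 21/22v^2 + 289/176v - 433/88
  leading term v^3: no divisor's leading term divides it; move -3/11v^3 to the remainder.
  leading term v^2: no divisor's leading term divides it; move 21/22v^2 to the remainder.
  leading term v: no divisor's leading term divides it; move 289/176v to the remainder.
  leading term 1: no divisor's leading term divides it; move -433/88 to the remainder.
  remainder -3/11v^3 + 21/22v^2 + 289/176v - 433/88 ≠ 0; add g_4 = -3/11v^3 + 21/22v^2 + 289/176v - 433/88 to the basis.

The other S-polynomials (S(f_2,g_3), S(f_1,g_4), S(f_2,g_4), S(g_3,g_4)) all reduce to 0 modulo the current basis, so we have a Gröbner basis.
Inter-reduce: drop elements whose leading term is divisible by another's, tail-reduce, and make monic.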